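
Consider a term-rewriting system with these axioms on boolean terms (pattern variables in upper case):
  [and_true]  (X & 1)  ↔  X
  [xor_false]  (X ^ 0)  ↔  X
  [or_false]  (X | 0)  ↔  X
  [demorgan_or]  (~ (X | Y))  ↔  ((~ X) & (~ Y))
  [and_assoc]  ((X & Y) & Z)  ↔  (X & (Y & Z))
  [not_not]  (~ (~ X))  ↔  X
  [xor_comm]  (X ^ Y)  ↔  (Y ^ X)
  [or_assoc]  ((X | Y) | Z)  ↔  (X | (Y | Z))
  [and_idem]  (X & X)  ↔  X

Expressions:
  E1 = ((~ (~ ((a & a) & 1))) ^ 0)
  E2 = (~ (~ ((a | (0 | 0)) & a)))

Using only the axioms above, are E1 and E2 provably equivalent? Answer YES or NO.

(1) ((a & a) & 1)  =[and_true →]=  (a & a)    ⊢ ((~ (~ (a & a))) ^ 0)
(2) (~ (~ (a & a)))  =[not_not →]=  (a & a)    ⊢ ((a & a) ^ 0)
(3) ((a & a) ^ 0)  =[xor_false →]=  (a & a)
(4) a  =[or_false ←]=  (a | 0)    ⊢ ((a | 0) & a)
(5) 0  =[or_false ←]=  (0 | 0)    ⊢ ((a | (0 | 0)) & a)
(6) ((a | (0 | 0)) & a)  =[not_not ←]=  (~ (~ ((a | (0 | 0)) & a)))    ⊢ E2

YES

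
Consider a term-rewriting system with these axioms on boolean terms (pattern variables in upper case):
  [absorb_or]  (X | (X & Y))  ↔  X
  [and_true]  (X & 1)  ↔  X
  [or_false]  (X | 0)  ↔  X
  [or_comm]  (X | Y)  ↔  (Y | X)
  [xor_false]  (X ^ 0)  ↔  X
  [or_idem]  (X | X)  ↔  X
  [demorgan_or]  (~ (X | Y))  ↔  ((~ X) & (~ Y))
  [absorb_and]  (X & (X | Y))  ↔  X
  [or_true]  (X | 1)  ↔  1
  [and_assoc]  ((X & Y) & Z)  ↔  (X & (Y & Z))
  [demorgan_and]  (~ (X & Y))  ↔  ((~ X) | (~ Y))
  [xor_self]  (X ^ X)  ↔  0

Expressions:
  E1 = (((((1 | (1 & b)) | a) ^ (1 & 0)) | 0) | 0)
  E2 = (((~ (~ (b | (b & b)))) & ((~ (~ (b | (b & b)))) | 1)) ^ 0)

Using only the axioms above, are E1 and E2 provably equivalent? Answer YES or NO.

NO

The axioms are sound identities: if E1 ↔* E2 then E1 and E2 evaluate identically under any assignment.
Under a=0, b=0: E1 evaluates to 1, E2 to 0. Distinct ⇒ no rewrite sequence connects them.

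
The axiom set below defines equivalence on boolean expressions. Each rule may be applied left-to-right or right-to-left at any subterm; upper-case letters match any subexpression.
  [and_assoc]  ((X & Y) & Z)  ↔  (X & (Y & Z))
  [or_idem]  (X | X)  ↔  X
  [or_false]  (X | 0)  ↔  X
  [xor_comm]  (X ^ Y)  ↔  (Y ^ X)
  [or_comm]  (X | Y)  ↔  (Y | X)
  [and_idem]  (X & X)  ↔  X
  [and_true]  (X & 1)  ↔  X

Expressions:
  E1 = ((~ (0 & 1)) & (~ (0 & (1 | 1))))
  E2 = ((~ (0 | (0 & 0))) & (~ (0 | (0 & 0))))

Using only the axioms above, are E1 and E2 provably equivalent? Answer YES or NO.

1. [or_idem →] (1 | 1)  →  1;  E1 = ((~ (0 & 1)) & (~ (0 & 1)))
2. [and_idem →] ((~ (0 & 1)) & (~ (0 & 1)))  →  (~ (0 & 1))
3. [and_true →] (0 & 1)  →  0;  E1 = (~ 0)
4. [or_idem ←] 0  →  (0 | 0);  E1 = (~ (0 | 0))
5. [and_idem ←] 0  →  (0 & 0);  E1 = (~ (0 | (0 & 0)))
6. [and_idem ←] (~ (0 | (0 & 0)))  →  ((~ (0 | (0 & 0))) & (~ (0 | (0 & 0))));  this is E2

YES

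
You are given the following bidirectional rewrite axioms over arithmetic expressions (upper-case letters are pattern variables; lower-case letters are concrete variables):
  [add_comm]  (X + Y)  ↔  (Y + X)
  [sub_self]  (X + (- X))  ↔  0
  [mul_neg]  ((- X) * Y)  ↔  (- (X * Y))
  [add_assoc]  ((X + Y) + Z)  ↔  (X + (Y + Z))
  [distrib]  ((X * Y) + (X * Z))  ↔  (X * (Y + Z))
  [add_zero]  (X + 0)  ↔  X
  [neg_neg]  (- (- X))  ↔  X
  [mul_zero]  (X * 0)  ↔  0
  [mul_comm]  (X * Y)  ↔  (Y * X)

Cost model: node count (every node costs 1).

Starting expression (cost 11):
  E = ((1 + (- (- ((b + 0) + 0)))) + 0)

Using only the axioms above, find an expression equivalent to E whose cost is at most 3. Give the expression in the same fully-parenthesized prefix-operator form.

(1 + b)   [cost 3]

step 1: neg_neg (→) rewrites (- (- ((b + 0) + 0))) into ((b + 0) + 0), now ((1 + ((b + 0) + 0)) + 0)
step 2: add_zero (→) rewrites ((1 + ((b + 0) + 0)) + 0) into (1 + ((b + 0) + 0))
step 3: add_zero (→) rewrites (b + 0) into b, now (1 + (b + 0))
step 4: add_zero (→) rewrites (b + 0) into b, reaching cost 3 (bound 3)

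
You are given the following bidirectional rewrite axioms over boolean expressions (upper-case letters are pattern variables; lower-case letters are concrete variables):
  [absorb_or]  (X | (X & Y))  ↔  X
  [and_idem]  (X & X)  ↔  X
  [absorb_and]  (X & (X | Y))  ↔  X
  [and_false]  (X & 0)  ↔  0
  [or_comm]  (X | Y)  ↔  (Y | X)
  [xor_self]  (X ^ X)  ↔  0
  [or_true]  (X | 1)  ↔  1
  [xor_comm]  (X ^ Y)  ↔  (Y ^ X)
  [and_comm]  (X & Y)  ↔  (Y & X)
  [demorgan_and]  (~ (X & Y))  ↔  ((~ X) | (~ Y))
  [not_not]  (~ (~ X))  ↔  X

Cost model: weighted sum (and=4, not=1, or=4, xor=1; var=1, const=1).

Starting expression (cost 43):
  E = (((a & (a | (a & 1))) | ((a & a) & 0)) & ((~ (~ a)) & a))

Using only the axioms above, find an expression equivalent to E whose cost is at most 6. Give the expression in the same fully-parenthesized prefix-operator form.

1. [absorb_or →] (a | (a & 1))  →  a;  E = (((a & a) | ((a & a) & 0)) & ((~ (~ a)) & a))
2. [absorb_or →] ((a & a) | ((a & a) & 0))  →  (a & a);  E = ((a & a) & ((~ (~ a)) & a))
3. [not_not →] (~ (~ a))  →  a;  E = ((a & a) & (a & a))
4. [and_idem →] ((a & a) & (a & a))  →  (a & a);  cost 6 ≤ 6, done

(a & a)   [cost 6]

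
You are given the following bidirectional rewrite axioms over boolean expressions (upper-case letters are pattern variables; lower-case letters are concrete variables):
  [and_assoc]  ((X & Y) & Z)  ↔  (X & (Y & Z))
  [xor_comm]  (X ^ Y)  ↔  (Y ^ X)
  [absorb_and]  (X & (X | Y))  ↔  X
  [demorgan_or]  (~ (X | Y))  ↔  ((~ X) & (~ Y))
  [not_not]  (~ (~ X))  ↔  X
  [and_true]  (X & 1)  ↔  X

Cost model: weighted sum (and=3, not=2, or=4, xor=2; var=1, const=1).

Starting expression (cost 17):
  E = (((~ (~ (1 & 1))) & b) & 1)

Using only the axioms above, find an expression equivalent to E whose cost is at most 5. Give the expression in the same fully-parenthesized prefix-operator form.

1. [and_true →] (((~ (~ (1 & 1))) & b) & 1)  →  ((~ (~ (1 & 1))) & b)
2. [and_true →] (1 & 1)  →  1;  E = ((~ (~ 1)) & b)
3. [not_not →] (~ (~ 1))  →  1;  cost 5 ≤ 5, done

(1 & b)   [cost 5]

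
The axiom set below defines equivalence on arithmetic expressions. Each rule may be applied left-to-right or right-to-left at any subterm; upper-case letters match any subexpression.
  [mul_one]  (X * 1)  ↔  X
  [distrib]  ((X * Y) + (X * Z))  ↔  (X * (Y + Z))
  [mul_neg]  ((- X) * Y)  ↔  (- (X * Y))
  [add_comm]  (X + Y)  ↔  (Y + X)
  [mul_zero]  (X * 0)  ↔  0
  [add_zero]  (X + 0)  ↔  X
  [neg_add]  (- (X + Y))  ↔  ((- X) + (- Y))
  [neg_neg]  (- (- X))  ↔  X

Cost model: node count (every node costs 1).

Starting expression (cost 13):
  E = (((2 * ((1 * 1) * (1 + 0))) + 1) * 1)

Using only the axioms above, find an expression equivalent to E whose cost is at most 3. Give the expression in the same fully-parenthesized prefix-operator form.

(2 + 1)   [cost 3]

step 1: mul_one (→) rewrites (((2 * ((1 * 1) * (1 + 0))) + 1) * 1) into ((2 * ((1 * 1) * (1 + 0))) + 1)
step 2: add_zero (→) rewrites (1 + 0) into 1, now ((2 * ((1 * 1) * 1)) + 1)
step 3: mul_one (→) rewrites (1 * 1) into 1, now ((2 * (1 * 1)) + 1)
step 4: mul_one (→) rewrites (1 * 1) into 1, now ((2 * 1) + 1)
step 5: mul_one (→) rewrites (2 * 1) into 2, reaching cost 3 (bound 3)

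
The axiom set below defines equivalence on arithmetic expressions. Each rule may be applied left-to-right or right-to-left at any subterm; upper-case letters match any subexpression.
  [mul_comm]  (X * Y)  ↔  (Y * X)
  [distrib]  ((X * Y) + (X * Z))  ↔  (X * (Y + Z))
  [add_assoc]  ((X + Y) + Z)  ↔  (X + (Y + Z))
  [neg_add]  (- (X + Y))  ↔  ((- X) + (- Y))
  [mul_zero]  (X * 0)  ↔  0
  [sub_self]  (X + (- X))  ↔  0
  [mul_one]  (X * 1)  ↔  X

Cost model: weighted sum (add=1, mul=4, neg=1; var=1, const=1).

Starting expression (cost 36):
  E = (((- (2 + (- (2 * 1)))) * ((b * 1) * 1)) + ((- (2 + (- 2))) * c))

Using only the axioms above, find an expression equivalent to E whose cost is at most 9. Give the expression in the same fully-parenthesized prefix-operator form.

((- 0) * (b + c))   [cost 9]

1. [mul_one →] (2 * 1)  →  2;  E = (((- (2 + (- 2))) * ((b * 1) * 1)) + ((- (2 + (- 2))) * c))
2. [mul_one →] ((b * 1) * 1)  →  (b * 1);  E = (((- (2 + (- 2))) * (b * 1)) + ((- (2 + (- 2))) * c))
3. [distrib →] (((- (2 + (- 2))) * (b * 1)) + ((- (2 + (- 2))) * c))  →  ((- (2 + (- 2))) * ((b * 1) + c))
4. [mul_one →] (b * 1)  →  b;  E = ((- (2 + (- 2))) * (b + c))
5. [sub_self →] (2 + (- 2))  →  0;  cost 9 ≤ 9, done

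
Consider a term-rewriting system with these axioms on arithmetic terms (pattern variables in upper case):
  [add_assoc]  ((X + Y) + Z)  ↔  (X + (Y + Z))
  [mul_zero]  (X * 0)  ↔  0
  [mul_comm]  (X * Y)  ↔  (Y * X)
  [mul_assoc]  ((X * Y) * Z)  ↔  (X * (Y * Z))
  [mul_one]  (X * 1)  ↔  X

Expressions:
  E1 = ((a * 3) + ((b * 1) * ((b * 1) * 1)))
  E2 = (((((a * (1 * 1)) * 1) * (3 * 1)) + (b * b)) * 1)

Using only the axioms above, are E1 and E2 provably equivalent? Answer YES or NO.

YES

1. [mul_one →] (b * 1)  →  b;  E1 = ((a * 3) + ((b * 1) * (b * 1)))
2. [mul_one →] (b * 1)  →  b;  E1 = ((a * 3) + ((b * 1) * b))
3. [mul_one →] (b * 1)  →  b;  E1 = ((a * 3) + (b * b))
4. [mul_one ←] 3  →  (3 * 1);  E1 = ((a * (3 * 1)) + (b * b))
5. [mul_one ←] a  →  (a * 1);  E1 = (((a * 1) * (3 * 1)) + (b * b))
6. [mul_one ←] (a * 1)  →  ((a * 1) * 1);  E1 = ((((a * 1) * 1) * (3 * 1)) + (b * b))
7. [mul_one ←] ((((a * 1) * 1) * (3 * 1)) + (b * b))  →  (((((a * 1) * 1) * (3 * 1)) + (b * b)) * 1)
8. [mul_one ←] 1  →  (1 * 1);  this is E2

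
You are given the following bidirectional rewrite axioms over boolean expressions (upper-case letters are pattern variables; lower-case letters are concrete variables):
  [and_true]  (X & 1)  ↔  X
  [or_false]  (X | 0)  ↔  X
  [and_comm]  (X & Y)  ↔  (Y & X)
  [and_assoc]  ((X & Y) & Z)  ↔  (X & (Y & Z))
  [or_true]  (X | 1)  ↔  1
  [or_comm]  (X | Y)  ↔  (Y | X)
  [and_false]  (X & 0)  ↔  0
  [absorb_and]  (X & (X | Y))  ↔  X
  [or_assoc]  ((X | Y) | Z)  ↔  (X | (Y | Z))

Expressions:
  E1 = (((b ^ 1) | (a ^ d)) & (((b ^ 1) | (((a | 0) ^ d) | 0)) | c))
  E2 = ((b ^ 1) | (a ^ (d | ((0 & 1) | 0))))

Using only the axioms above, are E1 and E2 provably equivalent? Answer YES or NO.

1. [or_false →] (((a | 0) ^ d) | 0)  →  ((a | 0) ^ d);  E1 = (((b ^ 1) | (a ^ d)) & (((b ^ 1) | ((a | 0) ^ d)) | c))
2. [or_false →] (a | 0)  →  a;  E1 = (((b ^ 1) | (a ^ d)) & (((b ^ 1) | (a ^ d)) | c))
3. [absorb_and →] (((b ^ 1) | (a ^ d)) & (((b ^ 1) | (a ^ d)) | c))  →  ((b ^ 1) | (a ^ d))
4. [or_false ←] d  →  (d | 0);  E1 = ((b ^ 1) | (a ^ (d | 0)))
5. [and_true ←] 0  →  (0 & 1);  E1 = ((b ^ 1) | (a ^ (d | (0 & 1))))
6. [or_false ←] (0 & 1)  →  ((0 & 1) | 0);  this is E2

YES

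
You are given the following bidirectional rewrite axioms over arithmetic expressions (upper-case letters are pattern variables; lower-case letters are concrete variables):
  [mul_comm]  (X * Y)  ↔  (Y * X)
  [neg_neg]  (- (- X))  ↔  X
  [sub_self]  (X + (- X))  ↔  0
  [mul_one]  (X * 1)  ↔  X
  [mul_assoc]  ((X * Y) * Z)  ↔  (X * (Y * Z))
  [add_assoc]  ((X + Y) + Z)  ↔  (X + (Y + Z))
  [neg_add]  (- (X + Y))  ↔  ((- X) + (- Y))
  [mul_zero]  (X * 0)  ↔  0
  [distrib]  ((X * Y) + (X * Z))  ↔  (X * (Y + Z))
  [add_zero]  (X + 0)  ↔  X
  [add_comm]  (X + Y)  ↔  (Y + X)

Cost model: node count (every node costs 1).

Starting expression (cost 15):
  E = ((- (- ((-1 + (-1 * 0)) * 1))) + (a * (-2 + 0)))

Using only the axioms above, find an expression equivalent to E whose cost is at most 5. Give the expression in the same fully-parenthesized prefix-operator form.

step 1: mul_zero (→) rewrites (-1 * 0) into 0, now ((- (- ((-1 + 0) * 1))) + (a * (-2 + 0)))
step 2: add_zero (→) rewrites (-2 + 0) into -2, now ((- (- ((-1 + 0) * 1))) + (a * -2))
step 3: neg_neg (→) rewrites (- (- ((-1 + 0) * 1))) into ((-1 + 0) * 1), now (((-1 + 0) * 1) + (a * -2))
step 4: mul_one (→) rewrites ((-1 + 0) * 1) into (-1 + 0), now ((-1 + 0) + (a * -2))
step 5: add_zero (→) rewrites (-1 + 0) into -1, reaching cost 5 (bound 5)

(-1 + (a * -2))   [cost 5]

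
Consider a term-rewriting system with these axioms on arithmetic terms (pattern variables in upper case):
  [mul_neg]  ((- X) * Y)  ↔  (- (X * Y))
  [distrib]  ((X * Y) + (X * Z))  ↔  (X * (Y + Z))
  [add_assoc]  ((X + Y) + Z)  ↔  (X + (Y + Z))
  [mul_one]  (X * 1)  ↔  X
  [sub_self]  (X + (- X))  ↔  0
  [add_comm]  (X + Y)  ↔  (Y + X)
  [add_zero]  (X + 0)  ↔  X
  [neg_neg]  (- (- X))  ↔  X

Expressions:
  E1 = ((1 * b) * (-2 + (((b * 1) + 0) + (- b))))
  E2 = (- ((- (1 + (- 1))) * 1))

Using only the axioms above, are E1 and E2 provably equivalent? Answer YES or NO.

Every axiom is a valid identity, so a rewrite proof would force E1 and E2 to agree under every assignment.
At b=1: E1 = -2 but E2 = 0; they differ, so no derivation exists.

NO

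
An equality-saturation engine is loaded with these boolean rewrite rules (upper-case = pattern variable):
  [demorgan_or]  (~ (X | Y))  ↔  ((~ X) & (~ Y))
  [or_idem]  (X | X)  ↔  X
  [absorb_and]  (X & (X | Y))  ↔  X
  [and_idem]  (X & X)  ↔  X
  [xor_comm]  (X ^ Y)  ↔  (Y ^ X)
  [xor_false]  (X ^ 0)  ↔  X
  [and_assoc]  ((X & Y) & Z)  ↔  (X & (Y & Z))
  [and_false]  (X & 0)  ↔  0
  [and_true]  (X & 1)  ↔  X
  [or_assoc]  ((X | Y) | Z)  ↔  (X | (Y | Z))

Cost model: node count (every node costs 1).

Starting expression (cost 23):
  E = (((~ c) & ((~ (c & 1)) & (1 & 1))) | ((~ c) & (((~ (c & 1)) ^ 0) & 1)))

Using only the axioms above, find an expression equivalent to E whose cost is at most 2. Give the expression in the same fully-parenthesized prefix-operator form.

(~ c)   [cost 2]

1. [and_true →] (c & 1)  →  c;  E = (((~ c) & ((~ (c & 1)) & (1 & 1))) | ((~ c) & (((~ c) ^ 0) & 1)))
2. [and_true →] (c & 1)  →  c;  E = (((~ c) & ((~ c) & (1 & 1))) | ((~ c) & (((~ c) ^ 0) & 1)))
3. [and_idem →] (1 & 1)  →  1;  E = (((~ c) & ((~ c) & 1)) | ((~ c) & (((~ c) ^ 0) & 1)))
4. [xor_false →] ((~ c) ^ 0)  →  (~ c);  E = (((~ c) & ((~ c) & 1)) | ((~ c) & ((~ c) & 1)))
5. [or_idem →] (((~ c) & ((~ c) & 1)) | ((~ c) & ((~ c) & 1)))  →  ((~ c) & ((~ c) & 1))
6. [and_true →] ((~ c) & 1)  →  (~ c);  E = ((~ c) & (~ c))
7. [and_idem →] ((~ c) & (~ c))  →  (~ c);  cost 2 ≤ 2, done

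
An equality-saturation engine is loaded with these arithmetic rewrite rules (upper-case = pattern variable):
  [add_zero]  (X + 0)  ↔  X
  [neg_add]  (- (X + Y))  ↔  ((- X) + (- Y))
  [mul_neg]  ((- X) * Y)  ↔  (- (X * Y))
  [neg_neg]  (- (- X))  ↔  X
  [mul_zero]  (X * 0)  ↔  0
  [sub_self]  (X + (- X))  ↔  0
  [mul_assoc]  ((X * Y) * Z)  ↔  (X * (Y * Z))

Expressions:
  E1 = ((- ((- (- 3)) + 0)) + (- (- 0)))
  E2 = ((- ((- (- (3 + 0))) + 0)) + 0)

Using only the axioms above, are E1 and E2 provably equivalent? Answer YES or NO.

1. [neg_neg →] (- (- 0))  →  0;  E1 = ((- ((- (- 3)) + 0)) + 0)
2. [add_zero →] ((- ((- (- 3)) + 0)) + 0)  →  (- ((- (- 3)) + 0))
3. [neg_neg →] (- (- 3))  →  3;  E1 = (- (3 + 0))
4. [add_zero ←] 3  →  (3 + 0);  E1 = (- ((3 + 0) + 0))
5. [neg_neg ←] (3 + 0)  →  (- (- (3 + 0)));  E1 = (- ((- (- (3 + 0))) + 0))
6. [add_zero ←] (- ((- (- (3 + 0))) + 0))  →  ((- ((- (- (3 + 0))) + 0)) + 0);  this is E2

YES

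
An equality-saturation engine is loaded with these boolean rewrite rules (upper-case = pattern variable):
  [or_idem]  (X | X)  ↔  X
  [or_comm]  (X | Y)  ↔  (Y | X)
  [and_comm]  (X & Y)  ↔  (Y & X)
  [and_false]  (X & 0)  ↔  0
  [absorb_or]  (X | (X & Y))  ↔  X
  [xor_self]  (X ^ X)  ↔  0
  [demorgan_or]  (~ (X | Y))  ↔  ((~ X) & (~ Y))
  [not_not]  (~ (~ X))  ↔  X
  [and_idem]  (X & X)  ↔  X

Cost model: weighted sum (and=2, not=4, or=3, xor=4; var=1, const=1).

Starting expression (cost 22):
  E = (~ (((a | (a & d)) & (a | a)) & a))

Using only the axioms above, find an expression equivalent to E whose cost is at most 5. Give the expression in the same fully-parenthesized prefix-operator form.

(1) (a | (a & d))  =[absorb_or →]=  a    ⊢ (~ ((a & (a | a)) & a))
(2) (a | a)  =[or_idem →]=  a    ⊢ (~ ((a & a) & a))
(3) (a & a)  =[and_idem →]=  a    ⊢ (~ (a & a))
(4) (a & a)  =[and_idem →]=  a    ⊢ cost 5, within 5

(~ a)   [cost 5]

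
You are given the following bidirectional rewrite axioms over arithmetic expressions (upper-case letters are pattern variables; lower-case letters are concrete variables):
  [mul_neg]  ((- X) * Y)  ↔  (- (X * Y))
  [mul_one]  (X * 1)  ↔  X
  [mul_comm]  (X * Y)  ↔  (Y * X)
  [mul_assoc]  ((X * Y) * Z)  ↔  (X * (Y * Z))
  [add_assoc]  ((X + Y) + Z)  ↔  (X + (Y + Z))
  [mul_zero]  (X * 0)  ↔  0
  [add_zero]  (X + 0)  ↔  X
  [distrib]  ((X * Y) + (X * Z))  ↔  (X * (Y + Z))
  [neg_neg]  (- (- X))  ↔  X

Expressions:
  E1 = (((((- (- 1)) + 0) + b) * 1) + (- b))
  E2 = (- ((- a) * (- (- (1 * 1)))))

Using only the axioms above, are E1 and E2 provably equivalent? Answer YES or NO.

Every axiom is a valid identity, so a rewrite proof would force E1 and E2 to agree under every assignment.
At a=0, b=0: E1 = 1 but E2 = 0; they differ, so no derivation exists.

NO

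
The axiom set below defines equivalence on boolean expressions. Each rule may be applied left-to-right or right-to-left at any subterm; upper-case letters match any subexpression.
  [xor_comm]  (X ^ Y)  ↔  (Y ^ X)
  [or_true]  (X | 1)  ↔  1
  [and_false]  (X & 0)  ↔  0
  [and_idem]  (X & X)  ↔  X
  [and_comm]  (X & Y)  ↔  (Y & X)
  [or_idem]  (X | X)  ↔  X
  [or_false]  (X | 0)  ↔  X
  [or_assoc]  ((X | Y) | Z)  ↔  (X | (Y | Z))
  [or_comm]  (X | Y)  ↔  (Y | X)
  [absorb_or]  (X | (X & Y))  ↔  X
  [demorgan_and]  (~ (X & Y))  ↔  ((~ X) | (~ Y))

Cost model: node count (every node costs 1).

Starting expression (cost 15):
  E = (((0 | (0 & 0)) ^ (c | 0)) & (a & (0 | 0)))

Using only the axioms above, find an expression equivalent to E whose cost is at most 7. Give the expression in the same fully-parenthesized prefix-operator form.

(1) (0 | 0)  =[or_idem →]=  0    ⊢ (((0 | (0 & 0)) ^ (c | 0)) & (a & 0))
(2) (c | 0)  =[or_false →]=  c    ⊢ (((0 | (0 & 0)) ^ c) & (a & 0))
(3) (0 | (0 & 0))  =[absorb_or →]=  0    ⊢ cost 7, within 7

((0 ^ c) & (a & 0))   [cost 7]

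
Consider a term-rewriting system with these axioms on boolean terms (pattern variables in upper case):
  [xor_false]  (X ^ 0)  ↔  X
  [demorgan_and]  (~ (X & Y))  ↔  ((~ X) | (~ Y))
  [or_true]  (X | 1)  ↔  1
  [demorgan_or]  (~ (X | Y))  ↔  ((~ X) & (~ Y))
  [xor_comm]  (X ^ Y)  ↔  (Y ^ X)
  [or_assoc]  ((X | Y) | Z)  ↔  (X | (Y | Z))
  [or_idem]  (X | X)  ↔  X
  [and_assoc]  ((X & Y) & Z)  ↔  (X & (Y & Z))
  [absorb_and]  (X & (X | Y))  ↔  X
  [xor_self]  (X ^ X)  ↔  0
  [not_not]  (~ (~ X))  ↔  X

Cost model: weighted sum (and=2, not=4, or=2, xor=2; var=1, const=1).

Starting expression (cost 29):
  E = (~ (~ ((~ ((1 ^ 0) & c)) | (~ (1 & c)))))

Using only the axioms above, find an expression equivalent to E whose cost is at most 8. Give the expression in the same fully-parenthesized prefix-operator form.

1. [xor_false →] (1 ^ 0)  →  1;  E = (~ (~ ((~ (1 & c)) | (~ (1 & c)))))
2. [not_not →] (~ (~ ((~ (1 & c)) | (~ (1 & c)))))  →  ((~ (1 & c)) | (~ (1 & c)))
3. [or_idem →] ((~ (1 & c)) | (~ (1 & c)))  →  (~ (1 & c));  cost 8 ≤ 8, done

(~ (1 & c))   [cost 8]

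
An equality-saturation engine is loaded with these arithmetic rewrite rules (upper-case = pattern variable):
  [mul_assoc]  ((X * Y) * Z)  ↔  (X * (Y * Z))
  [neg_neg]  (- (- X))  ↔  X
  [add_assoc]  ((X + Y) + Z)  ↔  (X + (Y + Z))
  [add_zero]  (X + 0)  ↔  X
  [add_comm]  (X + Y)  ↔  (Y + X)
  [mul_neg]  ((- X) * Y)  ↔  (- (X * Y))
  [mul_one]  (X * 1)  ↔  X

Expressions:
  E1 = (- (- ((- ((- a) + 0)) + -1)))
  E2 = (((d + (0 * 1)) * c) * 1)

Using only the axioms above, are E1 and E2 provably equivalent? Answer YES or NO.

NO

The axioms are sound identities: if E1 ↔* E2 then E1 and E2 evaluate identically under any assignment.
Under a=0, c=0, d=0: E1 evaluates to -1, E2 to 0. Distinct ⇒ no rewrite sequence connects them.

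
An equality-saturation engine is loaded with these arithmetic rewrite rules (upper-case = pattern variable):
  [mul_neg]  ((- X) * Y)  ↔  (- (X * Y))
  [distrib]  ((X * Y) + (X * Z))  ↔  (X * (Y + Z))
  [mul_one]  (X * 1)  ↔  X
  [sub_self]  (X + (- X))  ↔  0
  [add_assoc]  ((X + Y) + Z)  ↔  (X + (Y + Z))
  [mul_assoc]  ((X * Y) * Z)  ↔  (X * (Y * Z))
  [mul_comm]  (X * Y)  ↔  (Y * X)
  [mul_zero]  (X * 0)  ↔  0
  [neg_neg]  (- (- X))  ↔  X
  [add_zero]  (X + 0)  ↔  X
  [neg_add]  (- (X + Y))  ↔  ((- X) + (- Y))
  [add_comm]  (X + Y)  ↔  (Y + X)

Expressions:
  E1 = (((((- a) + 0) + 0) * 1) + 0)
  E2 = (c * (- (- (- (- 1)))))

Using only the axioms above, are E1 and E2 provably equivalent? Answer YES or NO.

Every axiom is a valid identity, so a rewrite proof would force E1 and E2 to agree under every assignment.
At a=0, c=1: E1 = 0 but E2 = 1; they differ, so no derivation exists.

NO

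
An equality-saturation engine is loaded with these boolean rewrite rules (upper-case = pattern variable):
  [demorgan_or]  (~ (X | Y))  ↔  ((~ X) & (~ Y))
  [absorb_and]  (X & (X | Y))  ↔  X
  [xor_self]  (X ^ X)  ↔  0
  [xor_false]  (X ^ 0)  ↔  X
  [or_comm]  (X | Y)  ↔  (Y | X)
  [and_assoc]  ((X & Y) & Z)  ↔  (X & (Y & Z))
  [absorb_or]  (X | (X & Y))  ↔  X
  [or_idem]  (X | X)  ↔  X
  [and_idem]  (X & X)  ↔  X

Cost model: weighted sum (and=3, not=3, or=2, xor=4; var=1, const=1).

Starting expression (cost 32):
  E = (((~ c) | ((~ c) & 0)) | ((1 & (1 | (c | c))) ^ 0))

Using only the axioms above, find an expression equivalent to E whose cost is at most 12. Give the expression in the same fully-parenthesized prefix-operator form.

1. [or_idem →] (c | c)  →  c;  E = (((~ c) | ((~ c) & 0)) | ((1 & (1 | c)) ^ 0))
2. [absorb_or →] ((~ c) | ((~ c) & 0))  →  (~ c);  E = ((~ c) | ((1 & (1 | c)) ^ 0))
3. [absorb_and →] (1 & (1 | c))  →  1;  cost 12 ≤ 12, done

((~ c) | (1 ^ 0))   [cost 12]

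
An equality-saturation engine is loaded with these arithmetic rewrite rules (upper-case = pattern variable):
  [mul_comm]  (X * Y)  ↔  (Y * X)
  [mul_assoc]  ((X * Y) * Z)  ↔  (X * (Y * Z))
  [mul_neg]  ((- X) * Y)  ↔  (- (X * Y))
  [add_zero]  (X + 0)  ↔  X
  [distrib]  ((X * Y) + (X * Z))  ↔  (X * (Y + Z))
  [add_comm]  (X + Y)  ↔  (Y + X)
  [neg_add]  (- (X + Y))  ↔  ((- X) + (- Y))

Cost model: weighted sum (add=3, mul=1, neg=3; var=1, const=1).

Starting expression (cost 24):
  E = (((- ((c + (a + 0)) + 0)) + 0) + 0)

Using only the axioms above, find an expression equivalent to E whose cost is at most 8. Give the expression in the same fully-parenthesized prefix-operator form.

(- (c + a))   [cost 8]

step 1: add_zero (→) rewrites ((- ((c + (a + 0)) + 0)) + 0) into (- ((c + (a + 0)) + 0)), now ((- ((c + (a + 0)) + 0)) + 0)
step 2: add_zero (→) rewrites ((- ((c + (a + 0)) + 0)) + 0) into (- ((c + (a + 0)) + 0))
step 3: add_zero (→) rewrites ((c + (a + 0)) + 0) into (c + (a + 0)), now (- (c + (a + 0)))
step 4: add_zero (→) rewrites (a + 0) into a, reaching cost 8 (bound 8)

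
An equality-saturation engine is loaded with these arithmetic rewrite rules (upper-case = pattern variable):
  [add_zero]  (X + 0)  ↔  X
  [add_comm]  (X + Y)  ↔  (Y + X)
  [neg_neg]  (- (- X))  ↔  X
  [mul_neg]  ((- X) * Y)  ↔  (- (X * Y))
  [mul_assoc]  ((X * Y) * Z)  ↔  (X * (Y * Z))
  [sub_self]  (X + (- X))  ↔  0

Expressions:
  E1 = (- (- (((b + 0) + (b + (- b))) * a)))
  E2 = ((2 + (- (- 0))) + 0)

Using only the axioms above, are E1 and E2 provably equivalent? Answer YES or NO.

Every axiom is a valid identity, so a rewrite proof would force E1 and E2 to agree under every assignment.
At a=0, b=0: E1 = 0 but E2 = 2; they differ, so no derivation exists.

NO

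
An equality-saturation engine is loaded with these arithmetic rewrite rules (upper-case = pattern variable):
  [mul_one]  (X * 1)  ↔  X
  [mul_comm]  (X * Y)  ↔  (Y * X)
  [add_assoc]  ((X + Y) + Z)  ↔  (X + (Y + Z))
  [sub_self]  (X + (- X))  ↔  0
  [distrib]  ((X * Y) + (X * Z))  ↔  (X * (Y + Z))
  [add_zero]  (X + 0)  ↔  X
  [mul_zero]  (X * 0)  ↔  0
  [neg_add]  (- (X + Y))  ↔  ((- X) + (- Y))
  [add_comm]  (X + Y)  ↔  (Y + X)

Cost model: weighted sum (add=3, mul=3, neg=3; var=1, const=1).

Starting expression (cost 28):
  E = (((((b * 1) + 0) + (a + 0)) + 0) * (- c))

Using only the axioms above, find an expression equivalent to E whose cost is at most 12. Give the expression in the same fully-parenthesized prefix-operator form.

1. [add_zero →] ((b * 1) + 0)  →  (b * 1);  E = ((((b * 1) + (a + 0)) + 0) * (- c))
2. [mul_comm →] ((((b * 1) + (a + 0)) + 0) * (- c))  →  ((- c) * (((b * 1) + (a + 0)) + 0))
3. [mul_one →] (b * 1)  →  b;  E = ((- c) * ((b + (a + 0)) + 0))
4. [add_zero →] (a + 0)  →  a;  E = ((- c) * ((b + a) + 0))
5. [add_zero →] ((b + a) + 0)  →  (b + a);  cost 12 ≤ 12, done

((- c) * (b + a))   [cost 12]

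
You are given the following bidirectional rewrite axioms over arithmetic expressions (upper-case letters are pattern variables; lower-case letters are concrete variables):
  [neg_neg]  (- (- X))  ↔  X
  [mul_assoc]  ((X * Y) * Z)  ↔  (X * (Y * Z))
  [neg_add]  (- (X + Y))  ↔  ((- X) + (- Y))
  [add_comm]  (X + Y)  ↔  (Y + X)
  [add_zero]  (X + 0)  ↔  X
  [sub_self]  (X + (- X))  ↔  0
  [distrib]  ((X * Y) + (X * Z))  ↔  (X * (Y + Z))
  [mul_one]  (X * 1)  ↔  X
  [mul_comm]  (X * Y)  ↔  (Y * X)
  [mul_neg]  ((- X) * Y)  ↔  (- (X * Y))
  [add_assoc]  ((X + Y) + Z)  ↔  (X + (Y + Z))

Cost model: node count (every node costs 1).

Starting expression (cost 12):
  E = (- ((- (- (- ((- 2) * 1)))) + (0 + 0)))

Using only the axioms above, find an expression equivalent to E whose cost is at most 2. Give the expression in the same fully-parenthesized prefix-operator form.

step 1: neg_neg (→) rewrites (- (- ((- 2) * 1))) into ((- 2) * 1), now (- ((- ((- 2) * 1)) + (0 + 0)))
step 2: add_zero (→) rewrites (0 + 0) into 0, now (- ((- ((- 2) * 1)) + 0))
step 3: mul_one (→) rewrites ((- 2) * 1) into (- 2), now (- ((- (- 2)) + 0))
step 4: add_zero (→) rewrites ((- (- 2)) + 0) into (- (- 2)), now (- (- (- 2)))
step 5: neg_neg (→) rewrites (- (- 2)) into 2, reaching cost 2 (bound 2)

(- 2)   [cost 2]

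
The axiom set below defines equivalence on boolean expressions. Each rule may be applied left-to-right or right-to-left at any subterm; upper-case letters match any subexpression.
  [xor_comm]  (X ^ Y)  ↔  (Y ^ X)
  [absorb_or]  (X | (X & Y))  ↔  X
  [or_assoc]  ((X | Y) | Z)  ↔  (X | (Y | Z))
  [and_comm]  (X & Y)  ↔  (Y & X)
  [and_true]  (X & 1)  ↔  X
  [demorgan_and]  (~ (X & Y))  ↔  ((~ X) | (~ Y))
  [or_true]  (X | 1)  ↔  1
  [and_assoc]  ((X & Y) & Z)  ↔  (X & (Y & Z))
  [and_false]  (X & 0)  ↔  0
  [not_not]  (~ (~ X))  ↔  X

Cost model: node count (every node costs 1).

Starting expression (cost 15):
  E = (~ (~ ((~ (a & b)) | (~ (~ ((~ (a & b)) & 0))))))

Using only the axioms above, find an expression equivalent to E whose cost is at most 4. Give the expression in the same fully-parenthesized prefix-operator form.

step 1: not_not (→) rewrites (~ (~ ((~ (a & b)) & 0))) into ((~ (a & b)) & 0), now (~ (~ ((~ (a & b)) | ((~ (a & b)) & 0))))
step 2: absorb_or (→) rewrites ((~ (a & b)) | ((~ (a & b)) & 0)) into (~ (a & b)), now (~ (~ (~ (a & b))))
step 3: not_not (→) rewrites (~ (~ (~ (a & b)))) into (~ (a & b)), reaching cost 4 (bound 4)

(~ (a & b))   [cost 4]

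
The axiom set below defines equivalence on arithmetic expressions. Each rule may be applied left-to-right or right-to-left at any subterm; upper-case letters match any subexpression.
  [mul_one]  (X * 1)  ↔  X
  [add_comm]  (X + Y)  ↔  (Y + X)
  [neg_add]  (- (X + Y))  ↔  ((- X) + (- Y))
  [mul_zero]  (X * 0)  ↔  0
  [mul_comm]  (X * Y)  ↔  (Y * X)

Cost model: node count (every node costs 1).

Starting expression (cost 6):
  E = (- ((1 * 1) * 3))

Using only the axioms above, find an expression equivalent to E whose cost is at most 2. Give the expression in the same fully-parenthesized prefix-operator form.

(- 3)   [cost 2]

step 1: mul_one (→) rewrites (1 * 1) into 1, now (- (1 * 3))
step 2: mul_comm (→) rewrites (1 * 3) into (3 * 1), now (- (3 * 1))
step 3: mul_one (→) rewrites (3 * 1) into 3, reaching cost 2 (bound 2)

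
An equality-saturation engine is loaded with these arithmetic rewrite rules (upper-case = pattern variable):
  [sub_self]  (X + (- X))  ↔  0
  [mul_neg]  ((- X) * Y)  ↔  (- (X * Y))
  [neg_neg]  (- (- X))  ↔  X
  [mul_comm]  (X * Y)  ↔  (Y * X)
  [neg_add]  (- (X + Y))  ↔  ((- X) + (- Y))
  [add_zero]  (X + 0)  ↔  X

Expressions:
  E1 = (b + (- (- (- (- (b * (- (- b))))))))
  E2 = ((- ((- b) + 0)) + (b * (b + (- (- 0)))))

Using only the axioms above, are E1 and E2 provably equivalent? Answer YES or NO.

YES

step 1: neg_neg (→) rewrites (- (- (- (b * (- (- b)))))) into (- (b * (- (- b)))), now (b + (- (- (b * (- (- b))))))
step 2: neg_neg (→) rewrites (- (- b)) into b, now (b + (- (- (b * b))))
step 3: neg_neg (→) rewrites (- (- (b * b))) into (b * b), now (b + (b * b))
step 4: neg_neg (←) rewrites b into (- (- b)), now ((- (- b)) + (b * b))
step 5: add_zero (←) rewrites (- b) into ((- b) + 0), now ((- ((- b) + 0)) + (b * b))
step 6: add_zero (←) rewrites b into (b + 0), now ((- ((- b) + 0)) + (b * (b + 0)))
step 7: neg_neg (←) rewrites 0 into (- (- 0)), which is E2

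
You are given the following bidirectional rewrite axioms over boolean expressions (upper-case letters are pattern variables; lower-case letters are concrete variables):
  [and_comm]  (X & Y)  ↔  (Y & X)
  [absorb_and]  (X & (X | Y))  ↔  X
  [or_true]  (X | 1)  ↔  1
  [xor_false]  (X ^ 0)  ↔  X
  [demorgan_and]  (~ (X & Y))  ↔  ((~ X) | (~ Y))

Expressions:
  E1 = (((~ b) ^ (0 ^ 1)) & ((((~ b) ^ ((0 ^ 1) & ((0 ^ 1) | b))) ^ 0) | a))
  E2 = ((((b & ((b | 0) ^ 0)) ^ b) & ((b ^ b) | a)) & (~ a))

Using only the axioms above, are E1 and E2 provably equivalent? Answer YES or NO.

The axioms are sound identities: if E1 ↔* E2 then E1 and E2 evaluate identically under any assignment.
Under a=0, b=1: E1 evaluates to 1, E2 to 0. Distinct ⇒ no rewrite sequence connects them.

NO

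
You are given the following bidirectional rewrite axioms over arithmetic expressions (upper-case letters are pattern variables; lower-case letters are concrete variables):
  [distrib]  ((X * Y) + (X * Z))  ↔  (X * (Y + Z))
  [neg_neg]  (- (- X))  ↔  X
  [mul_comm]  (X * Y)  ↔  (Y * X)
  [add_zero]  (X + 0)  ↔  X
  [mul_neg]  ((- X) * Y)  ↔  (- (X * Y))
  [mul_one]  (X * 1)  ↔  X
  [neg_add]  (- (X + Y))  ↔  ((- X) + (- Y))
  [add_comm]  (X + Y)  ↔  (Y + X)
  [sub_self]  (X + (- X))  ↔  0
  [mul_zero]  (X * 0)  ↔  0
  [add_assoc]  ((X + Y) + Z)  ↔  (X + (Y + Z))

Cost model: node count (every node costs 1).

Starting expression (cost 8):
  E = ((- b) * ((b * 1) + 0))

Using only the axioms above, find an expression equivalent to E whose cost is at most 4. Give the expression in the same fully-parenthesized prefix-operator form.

(- (b * b))   [cost 4]

1. [mul_one →] (b * 1)  →  b;  E = ((- b) * (b + 0))
2. [mul_neg →] ((- b) * (b + 0))  →  (- (b * (b + 0)))
3. [add_zero →] (b + 0)  →  b;  cost 4 ≤ 4, done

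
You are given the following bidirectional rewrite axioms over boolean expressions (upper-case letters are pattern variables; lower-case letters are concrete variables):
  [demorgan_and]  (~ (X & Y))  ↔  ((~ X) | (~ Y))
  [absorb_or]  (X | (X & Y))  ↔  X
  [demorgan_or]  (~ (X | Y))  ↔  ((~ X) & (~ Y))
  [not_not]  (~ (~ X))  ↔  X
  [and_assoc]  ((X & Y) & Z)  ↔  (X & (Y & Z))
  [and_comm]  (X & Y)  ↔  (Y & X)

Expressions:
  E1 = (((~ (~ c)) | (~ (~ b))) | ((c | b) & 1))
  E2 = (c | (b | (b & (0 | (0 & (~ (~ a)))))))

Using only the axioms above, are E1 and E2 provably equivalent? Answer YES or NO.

YES

step 1: not_not (→) rewrites (~ (~ c)) into c, now ((c | (~ (~ b))) | ((c | b) & 1))
step 2: not_not (→) rewrites (~ (~ b)) into b, now ((c | b) | ((c | b) & 1))
step 3: absorb_or (→) rewrites ((c | b) | ((c | b) & 1)) into (c | b)
step 4: absorb_or (←) rewrites b into (b | (b & 0)), now (c | (b | (b & 0)))
step 5: absorb_or (←) rewrites 0 into (0 | (0 & a)), now (c | (b | (b & (0 | (0 & a)))))
step 6: not_not (←) rewrites a into (~ (~ a)), which is E2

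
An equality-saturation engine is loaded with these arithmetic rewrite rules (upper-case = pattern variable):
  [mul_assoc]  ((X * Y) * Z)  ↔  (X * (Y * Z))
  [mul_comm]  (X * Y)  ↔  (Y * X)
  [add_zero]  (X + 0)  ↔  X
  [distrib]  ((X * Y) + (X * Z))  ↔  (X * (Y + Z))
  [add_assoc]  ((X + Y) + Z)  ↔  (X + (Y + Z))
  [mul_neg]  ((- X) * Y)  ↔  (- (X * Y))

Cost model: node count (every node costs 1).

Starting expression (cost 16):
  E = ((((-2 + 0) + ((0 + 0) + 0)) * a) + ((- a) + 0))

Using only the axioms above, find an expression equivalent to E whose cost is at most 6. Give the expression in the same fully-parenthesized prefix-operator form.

step 1: add_zero (→) rewrites ((0 + 0) + 0) into (0 + 0), now ((((-2 + 0) + (0 + 0)) * a) + ((- a) + 0))
step 2: add_zero (→) rewrites ((- a) + 0) into (- a), now ((((-2 + 0) + (0 + 0)) * a) + (- a))
step 3: add_zero (→) rewrites (0 + 0) into 0, now ((((-2 + 0) + 0) * a) + (- a))
step 4: add_assoc (→) rewrites ((-2 + 0) + 0) into (-2 + (0 + 0)), now (((-2 + (0 + 0)) * a) + (- a))
step 5: mul_comm (→) rewrites ((-2 + (0 + 0)) * a) into (a * (-2 + (0 + 0))), now ((a * (-2 + (0 + 0))) + (- a))
step 6: add_zero (→) rewrites (0 + 0) into 0, now ((a * (-2 + 0)) + (- a))
step 7: add_zero (→) rewrites (-2 + 0) into -2, reaching cost 6 (bound 6)

((a * -2) + (- a))   [cost 6]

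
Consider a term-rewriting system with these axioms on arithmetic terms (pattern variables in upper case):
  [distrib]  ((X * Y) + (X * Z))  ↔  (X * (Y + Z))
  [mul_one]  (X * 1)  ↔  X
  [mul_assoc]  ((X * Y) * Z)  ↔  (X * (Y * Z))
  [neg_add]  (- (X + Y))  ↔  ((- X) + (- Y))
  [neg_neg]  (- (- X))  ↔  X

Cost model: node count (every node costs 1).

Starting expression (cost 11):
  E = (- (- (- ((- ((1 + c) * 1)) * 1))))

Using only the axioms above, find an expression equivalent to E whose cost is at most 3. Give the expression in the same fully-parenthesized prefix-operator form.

1. [neg_neg →] (- (- ((- ((1 + c) * 1)) * 1)))  →  ((- ((1 + c) * 1)) * 1);  E = (- ((- ((1 + c) * 1)) * 1))
2. [mul_one →] ((1 + c) * 1)  →  (1 + c);  E = (- ((- (1 + c)) * 1))
3. [mul_one →] ((- (1 + c)) * 1)  →  (- (1 + c));  E = (- (- (1 + c)))
4. [neg_neg →] (- (- (1 + c)))  →  (1 + c);  cost 3 ≤ 3, done

(1 + c)   [cost 3]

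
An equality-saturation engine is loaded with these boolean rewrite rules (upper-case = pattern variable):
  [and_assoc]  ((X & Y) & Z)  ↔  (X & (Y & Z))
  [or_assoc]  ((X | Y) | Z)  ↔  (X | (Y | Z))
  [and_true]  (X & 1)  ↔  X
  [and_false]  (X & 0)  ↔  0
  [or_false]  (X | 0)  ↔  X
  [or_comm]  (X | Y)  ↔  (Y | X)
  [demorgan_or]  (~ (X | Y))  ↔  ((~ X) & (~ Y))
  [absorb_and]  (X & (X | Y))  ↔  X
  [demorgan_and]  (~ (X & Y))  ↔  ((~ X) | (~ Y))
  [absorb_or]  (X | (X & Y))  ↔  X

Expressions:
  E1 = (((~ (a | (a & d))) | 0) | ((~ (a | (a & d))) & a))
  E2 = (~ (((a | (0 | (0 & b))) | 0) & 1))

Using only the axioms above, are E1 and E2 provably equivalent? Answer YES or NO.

(1) ((~ (a | (a & d))) | 0)  =[or_false →]=  (~ (a | (a & d)))    ⊢ ((~ (a | (a & d))) | ((~ (a | (a & d))) & a))
(2) ((~ (a | (a & d))) | ((~ (a | (a & d))) & a))  =[absorb_or →]=  (~ (a | (a & d)))
(3) (a | (a & d))  =[absorb_or →]=  a    ⊢ (~ a)
(4) a  =[and_true ←]=  (a & 1)    ⊢ (~ (a & 1))
(5) a  =[or_false ←]=  (a | 0)    ⊢ (~ ((a | 0) & 1))
(6) a  =[or_false ←]=  (a | 0)    ⊢ (~ (((a | 0) | 0) & 1))
(7) 0  =[absorb_or ←]=  (0 | (0 & b))    ⊢ E2

YES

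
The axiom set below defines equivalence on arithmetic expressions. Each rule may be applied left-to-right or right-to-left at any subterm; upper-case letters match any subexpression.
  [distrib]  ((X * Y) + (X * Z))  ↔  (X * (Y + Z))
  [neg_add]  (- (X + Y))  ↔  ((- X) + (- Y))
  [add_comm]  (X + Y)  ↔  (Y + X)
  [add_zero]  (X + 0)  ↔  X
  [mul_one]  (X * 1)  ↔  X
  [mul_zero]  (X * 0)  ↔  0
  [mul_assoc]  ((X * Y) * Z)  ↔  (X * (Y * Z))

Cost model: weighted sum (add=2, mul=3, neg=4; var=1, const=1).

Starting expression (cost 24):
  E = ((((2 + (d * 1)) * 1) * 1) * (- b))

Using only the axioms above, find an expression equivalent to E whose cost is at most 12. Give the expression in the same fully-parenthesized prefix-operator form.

step 1: mul_one (→) rewrites (((2 + (d * 1)) * 1) * 1) into ((2 + (d * 1)) * 1), now (((2 + (d * 1)) * 1) * (- b))
step 2: mul_one (→) rewrites (d * 1) into d, now (((2 + d) * 1) * (- b))
step 3: mul_one (→) rewrites ((2 + d) * 1) into (2 + d), reaching cost 12 (bound 12)

((2 + d) * (- b))   [cost 12]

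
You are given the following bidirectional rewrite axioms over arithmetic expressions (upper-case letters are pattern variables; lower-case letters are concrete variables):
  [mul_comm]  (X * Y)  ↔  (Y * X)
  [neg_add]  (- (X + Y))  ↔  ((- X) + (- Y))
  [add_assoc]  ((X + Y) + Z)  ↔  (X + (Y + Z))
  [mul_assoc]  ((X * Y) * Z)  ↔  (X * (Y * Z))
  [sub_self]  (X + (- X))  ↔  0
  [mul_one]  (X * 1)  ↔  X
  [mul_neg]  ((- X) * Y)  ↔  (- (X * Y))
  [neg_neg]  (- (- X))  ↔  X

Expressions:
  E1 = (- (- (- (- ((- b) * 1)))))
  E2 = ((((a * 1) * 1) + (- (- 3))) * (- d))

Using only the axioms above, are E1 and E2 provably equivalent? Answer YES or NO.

The axioms are sound identities: if E1 ↔* E2 then E1 and E2 evaluate identically under any assignment.
Under a=0, b=0, d=1: E1 evaluates to 0, E2 to -3. Distinct ⇒ no rewrite sequence connects them.

NO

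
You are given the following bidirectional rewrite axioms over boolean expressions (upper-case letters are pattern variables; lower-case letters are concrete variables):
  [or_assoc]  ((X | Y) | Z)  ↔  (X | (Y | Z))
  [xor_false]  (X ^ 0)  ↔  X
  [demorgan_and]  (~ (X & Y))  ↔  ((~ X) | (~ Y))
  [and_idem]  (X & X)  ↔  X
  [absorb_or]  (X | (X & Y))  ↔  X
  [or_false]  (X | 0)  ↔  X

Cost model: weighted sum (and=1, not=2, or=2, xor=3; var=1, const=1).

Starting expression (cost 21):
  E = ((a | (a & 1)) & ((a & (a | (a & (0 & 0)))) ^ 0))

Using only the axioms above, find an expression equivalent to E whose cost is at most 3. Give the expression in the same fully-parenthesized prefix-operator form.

step 1: and_idem (→) rewrites (0 & 0) into 0, now ((a | (a & 1)) & ((a & (a | (a & 0))) ^ 0))
step 2: absorb_or (→) rewrites (a | (a & 0)) into a, now ((a | (a & 1)) & ((a & a) ^ 0))
step 3: xor_false (→) rewrites ((a & a) ^ 0) into (a & a), now ((a | (a & 1)) & (a & a))
step 4: and_idem (→) rewrites (a & a) into a, now ((a | (a & 1)) & a)
step 5: absorb_or (→) rewrites (a | (a & 1)) into a, reaching cost 3 (bound 3)

(a & a)   [cost 3]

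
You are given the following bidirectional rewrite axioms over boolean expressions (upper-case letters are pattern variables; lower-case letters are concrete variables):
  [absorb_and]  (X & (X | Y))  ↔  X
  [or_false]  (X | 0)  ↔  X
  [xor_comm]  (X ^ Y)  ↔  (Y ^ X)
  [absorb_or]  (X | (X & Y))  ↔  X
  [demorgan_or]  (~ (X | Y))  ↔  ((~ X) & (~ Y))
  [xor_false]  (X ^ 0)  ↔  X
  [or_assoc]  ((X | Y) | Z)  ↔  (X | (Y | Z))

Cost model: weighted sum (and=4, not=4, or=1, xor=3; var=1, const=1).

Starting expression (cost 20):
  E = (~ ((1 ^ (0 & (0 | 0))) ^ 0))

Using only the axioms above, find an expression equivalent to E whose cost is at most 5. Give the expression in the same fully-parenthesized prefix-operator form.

(~ 1)   [cost 5]

step 1: absorb_and (→) rewrites (0 & (0 | 0)) into 0, now (~ ((1 ^ 0) ^ 0))
step 2: xor_false (→) rewrites (1 ^ 0) into 1, now (~ (1 ^ 0))
step 3: xor_false (→) rewrites (1 ^ 0) into 1, reaching cost 5 (bound 5)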